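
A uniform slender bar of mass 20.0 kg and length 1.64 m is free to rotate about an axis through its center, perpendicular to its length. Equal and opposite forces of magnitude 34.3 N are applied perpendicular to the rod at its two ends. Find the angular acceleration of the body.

α ≈ 12.5 rad/s²

I = (1/12)ML² = (1/12)(20.0)(1.64)² = 4.483 kg·m².
The couple gives τ = F·(L/2) + F·(L/2) = F L = (34.3)(1.64) = 56.25 N·m.
Newton's second law for rotation, τ = Iα, gives α = τ/I = 56.25/4.483 = 12.55 rad/s².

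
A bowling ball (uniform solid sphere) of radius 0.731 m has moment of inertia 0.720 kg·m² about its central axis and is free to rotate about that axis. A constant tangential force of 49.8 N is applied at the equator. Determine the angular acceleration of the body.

α ≈ 50.6 rad/s²

τ = F R = (49.8)(0.731) = 36.40 N·m.
Newton's second law for rotation, τ = Iα, gives α = τ/I = 36.40/0.7200 = 50.56 rad/s².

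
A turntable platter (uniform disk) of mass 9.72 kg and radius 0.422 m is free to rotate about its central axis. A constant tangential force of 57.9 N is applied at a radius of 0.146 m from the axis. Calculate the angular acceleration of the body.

α ≈ 9.77 rad/s²

I = ½MR² = (1/2)(9.72)(0.422)² = 0.8655 kg·m².
τ = F·r = (57.9)(0.146) = 8.453 N·m.
From τ = Iα: α = 8.453/0.8655 = 9.767 rad/s².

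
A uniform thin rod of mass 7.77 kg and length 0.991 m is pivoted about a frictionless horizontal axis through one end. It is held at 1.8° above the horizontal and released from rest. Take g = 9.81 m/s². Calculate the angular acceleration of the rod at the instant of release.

α ≈ 14.8 rad/s²

About the pivot, I = (1/3)ML² = (1/3)(7.77)(0.991)² = 2.544 kg·m².
The weight acts at the center, a distance L/2 = 0.4955 m from the pivot; τ = Mg(L/2) cos 1.8° = 37.75 N·m.
α = τ/I = 37.75/2.544 = 14.84 rad/s².
(Equivalently α = (3g/(2L)) cos 1.8° = 14.84 rad/s².)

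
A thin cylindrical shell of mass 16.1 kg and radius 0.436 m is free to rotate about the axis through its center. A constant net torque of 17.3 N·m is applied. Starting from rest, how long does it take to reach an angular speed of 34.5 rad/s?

I = MR² = (16.1)(0.436)² = 3.061 kg·m².
α = τ/I = 17.3/3.061 = 5.653 rad/s².
ω = αt ⇒ t = ω/α = 34.5/5.653 = 6.103 s.

t ≈ 6.10 s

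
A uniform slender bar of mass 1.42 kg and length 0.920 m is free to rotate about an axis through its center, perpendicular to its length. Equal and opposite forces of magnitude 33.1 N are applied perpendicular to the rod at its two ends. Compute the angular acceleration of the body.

I = (1/12)ML² = (1/12)(1.42)(0.920)² = 0.1002 kg·m².
The couple gives τ = F·(L/2) + F·(L/2) = F L = (33.1)(0.920) = 30.45 N·m.
From τ = Iα: α = 30.45/0.1002 = 304.0 rad/s².

α ≈ 304 rad/s²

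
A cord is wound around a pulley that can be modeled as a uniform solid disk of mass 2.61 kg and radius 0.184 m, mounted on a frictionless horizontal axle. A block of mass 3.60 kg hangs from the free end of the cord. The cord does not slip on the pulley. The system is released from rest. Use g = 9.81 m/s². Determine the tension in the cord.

T ≈ 9.40 N

I = ½MR² = (1/2)(2.61)(0.184)² = 0.04418 kg·m².
Block: mg − T = ma. Pulley: TR = Iα. No-slip: a = αR, so T = (I/R²)a = 1.305·a.
Then mg = (m + 1.305)a, so a = (3.60)(9.81)/(3.60 + 1.305) = 7.200 m/s².
T = 1.305·a = 9.396 N.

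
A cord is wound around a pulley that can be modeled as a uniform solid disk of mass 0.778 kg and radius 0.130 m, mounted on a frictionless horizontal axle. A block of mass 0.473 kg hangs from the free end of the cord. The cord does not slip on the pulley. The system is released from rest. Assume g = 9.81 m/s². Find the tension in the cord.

I = ½MR² = (1/2)(0.778)(0.130)² = 0.006574 kg·m².
Block: mg − T = ma. Pulley: TR = Iα. No-slip: a = αR, so T = (I/R²)a = 0.3890·a.
Then mg = (m + 0.3890)a, so a = (0.473)(9.81)/(0.473 + 0.3890) = 5.383 m/s².
T = 0.3890·a = 2.094 N.

T ≈ 2.09 N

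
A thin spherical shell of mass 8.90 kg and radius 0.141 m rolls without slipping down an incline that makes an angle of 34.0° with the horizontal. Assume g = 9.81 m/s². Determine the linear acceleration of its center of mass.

a ≈ 3.29 m/s²

Translation along the incline: Mg sinθ − f = Ma.
Rotation about the center: fR = Iα with I = (2/3)MR². No-slip gives a = αR, so f = (I/R²)a = (2/3)M a.
Substituting: Mg sinθ = (1 + 0.6667)Ma, so a = g sinθ/(1 + 0.6667) = (9.81) sin 34.0° / 1.667 = 3.291 m/s².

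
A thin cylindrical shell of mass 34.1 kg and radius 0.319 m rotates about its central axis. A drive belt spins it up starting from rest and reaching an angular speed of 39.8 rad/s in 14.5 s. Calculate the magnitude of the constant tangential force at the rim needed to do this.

I = MR² = (34.1)(0.319)² = 3.470 kg·m².
α = Δω/Δt = (39.8 − 0)/14.5 = 2.745 rad/s².
The required torque is τ = Iα = (3.470)(2.745) = 9.525 N·m.
A tangential force at the rim gives τ = FR, so F = τ/R = 9.525/0.319 = 29.86 N.

F ≈ 29.9 N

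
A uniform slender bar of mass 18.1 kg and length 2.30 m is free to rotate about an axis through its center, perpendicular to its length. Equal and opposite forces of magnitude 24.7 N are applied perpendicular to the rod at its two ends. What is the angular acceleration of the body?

α ≈ 7.12 rad/s²

I = (1/12)ML² = (1/12)(18.1)(2.30)² = 7.979 kg·m².
The couple gives τ = F·(L/2) + F·(L/2) = F L = (24.7)(2.30) = 56.81 N·m.
Newton's second law for rotation, τ = Iα, gives α = τ/I = 56.81/7.979 = 7.120 rad/s².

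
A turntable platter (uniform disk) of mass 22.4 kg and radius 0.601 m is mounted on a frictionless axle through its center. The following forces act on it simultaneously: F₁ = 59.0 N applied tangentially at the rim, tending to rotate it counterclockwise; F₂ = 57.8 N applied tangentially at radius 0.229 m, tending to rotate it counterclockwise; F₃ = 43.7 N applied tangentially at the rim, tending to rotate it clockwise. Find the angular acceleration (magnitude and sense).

α ≈ 5.54 rad/s², counterclockwise

I = ½MR² = (1/2)(22.4)(0.601)² = 4.045 kg·m².
Taking counterclockwise as positive: τ₁ = +(59.0)(0.601) = +35.46 N·m; τ₂ = +(57.8)(0.229) = +13.24 N·m; τ₃ = −(43.7)(0.601) = −26.26 N·m.
Net torque τ = 22.43 N·m.
α = τ/I = 22.43/4.045 = 5.545 rad/s².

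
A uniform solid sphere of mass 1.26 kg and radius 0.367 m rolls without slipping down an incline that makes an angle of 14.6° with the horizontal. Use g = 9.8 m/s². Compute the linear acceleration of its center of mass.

Translation along the incline: Mg sinθ − f = Ma.
Rotation about the center: fR = Iα with I = (2/5)MR². No-slip gives a = αR, so f = (I/R²)a = (2/5)M a.
Substituting: Mg sinθ = (1 + 0.4000)Ma, so a = g sinθ/(1 + 0.4000) = (9.8) sin 14.6° / 1.400 = 1.764 m/s².

a ≈ 1.76 m/s²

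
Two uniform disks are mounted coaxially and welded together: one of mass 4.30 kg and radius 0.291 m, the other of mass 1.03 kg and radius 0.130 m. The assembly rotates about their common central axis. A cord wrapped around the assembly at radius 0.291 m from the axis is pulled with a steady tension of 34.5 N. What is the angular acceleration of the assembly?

α ≈ 52.6 rad/s²

I = ½M₁R₁² + ½M₂R₂² = ½(4.30)(0.291)² + ½(1.03)(0.130)² = 0.1908 kg·m².
τ = F r = (34.5)(0.291) = 10.04 N·m.
α = τ/I = 10.04/0.1908 = 52.63 rad/s².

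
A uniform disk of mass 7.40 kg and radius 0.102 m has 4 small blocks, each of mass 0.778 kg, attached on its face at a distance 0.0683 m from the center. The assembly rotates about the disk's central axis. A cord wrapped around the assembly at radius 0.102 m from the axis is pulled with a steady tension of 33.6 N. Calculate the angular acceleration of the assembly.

I_disk = ½MR² = ½(7.40)(0.102)² = 0.03849 kg·m².
I_blocks = 4·m·r² = 4(0.778)(0.0683)² = 0.01452 kg·m².
Total I = 0.05301 kg·m².
τ = F r = (33.6)(0.102) = 3.427 N·m.
α = τ/I = 3.427/0.05301 = 64.65 rad/s².

α ≈ 64.6 rad/s²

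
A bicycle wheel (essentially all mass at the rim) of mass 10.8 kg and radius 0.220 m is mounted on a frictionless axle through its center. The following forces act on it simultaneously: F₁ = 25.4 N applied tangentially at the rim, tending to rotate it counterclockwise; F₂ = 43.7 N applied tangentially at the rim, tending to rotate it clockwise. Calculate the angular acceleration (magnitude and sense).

I = MR² = (10.8)(0.220)² = 0.5227 kg·m².
Taking counterclockwise as positive: τ₁ = +(25.4)(0.220) = +5.588 N·m; τ₂ = −(43.7)(0.220) = −9.614 N·m.
Net torque τ = -4.026 N·m.
α = τ/I = -4.026/0.5227 = -7.702 rad/s².

α ≈ 7.70 rad/s², clockwise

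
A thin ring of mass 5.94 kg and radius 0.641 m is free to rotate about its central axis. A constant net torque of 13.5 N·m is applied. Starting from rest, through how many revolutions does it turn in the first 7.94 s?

I = MR² = (5.94)(0.641)² = 2.441 kg·m².
α = τ/I = 13.5/2.441 = 5.531 rad/s².
θ = ½αt² = ½(5.531)(7.94)² = 174.4 rad.
Revolutions = θ/(2π) = 27.75.

≈ 27.7 revolutions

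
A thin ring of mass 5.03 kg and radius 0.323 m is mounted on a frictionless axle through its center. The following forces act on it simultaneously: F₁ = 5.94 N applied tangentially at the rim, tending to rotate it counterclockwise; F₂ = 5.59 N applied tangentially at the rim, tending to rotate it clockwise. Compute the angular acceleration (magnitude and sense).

α ≈ 0.215 rad/s², counterclockwise

I = MR² = (5.03)(0.323)² = 0.5248 kg·m².
Taking counterclockwise as positive: τ₁ = +(5.94)(0.323) = +1.919 N·m; τ₂ = −(5.59)(0.323) = −1.806 N·m.
Net torque τ = 0.1131 N·m.
α = τ/I = 0.1131/0.5248 = 0.2154 rad/s².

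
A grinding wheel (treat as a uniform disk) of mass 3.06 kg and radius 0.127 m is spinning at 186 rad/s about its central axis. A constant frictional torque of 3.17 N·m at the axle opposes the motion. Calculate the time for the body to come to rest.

I = ½MR² = (1/2)(3.06)(0.127)² = 0.02468 kg·m².
The net torque has magnitude 3.17 N·m, opposing ω.
|α| = τ/I = 3.170/0.02468 = 128.5 rad/s² (deceleration).
0 = ω₀ − |α|t ⇒ t = ω₀/|α| = 186/128.5 = 1.448 s.

t ≈ 1.45 s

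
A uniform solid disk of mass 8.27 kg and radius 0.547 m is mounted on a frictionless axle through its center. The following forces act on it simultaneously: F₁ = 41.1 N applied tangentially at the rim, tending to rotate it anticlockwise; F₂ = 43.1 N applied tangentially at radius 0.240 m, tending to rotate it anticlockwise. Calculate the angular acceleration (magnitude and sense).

I = ½MR² = (1/2)(8.27)(0.547)² = 1.237 kg·m².
Taking anticlockwise as positive: τ₁ = +(41.1)(0.547) = +22.48 N·m; τ₂ = +(43.1)(0.240) = +10.34 N·m.
Net torque τ = 32.83 N·m.
α = τ/I = 32.83/1.237 = 26.53 rad/s².

α ≈ 26.5 rad/s², anticlockwise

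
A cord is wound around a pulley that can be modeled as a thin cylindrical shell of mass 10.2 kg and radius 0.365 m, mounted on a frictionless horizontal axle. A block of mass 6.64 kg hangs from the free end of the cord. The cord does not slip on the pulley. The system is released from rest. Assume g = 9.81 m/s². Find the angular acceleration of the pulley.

I = MR² = (10.2)(0.365)² = 1.359 kg·m².
Block: mg − T = ma. Pulley: TR = Iα. No-slip: a = αR, so T = (I/R²)a = 10.20·a.
Then mg = (m + 10.20)a, so a = (6.64)(9.81)/(6.64 + 10.20) = 3.868 m/s².
α = a/R = 3.868/0.365 = 10.60 rad/s².

α ≈ 10.6 rad/s²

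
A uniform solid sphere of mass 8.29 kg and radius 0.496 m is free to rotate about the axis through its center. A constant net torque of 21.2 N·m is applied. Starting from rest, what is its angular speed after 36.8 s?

ω ≈ 956 rad/s

I = (2/5)MR² = (2/5)(8.29)(0.496)² = 0.8158 kg·m².
α = τ/I = 21.2/0.8158 = 25.99 rad/s².
ω = ω₀ + αt = 0 + (25.99)(36.8) = 956.3 rad/s.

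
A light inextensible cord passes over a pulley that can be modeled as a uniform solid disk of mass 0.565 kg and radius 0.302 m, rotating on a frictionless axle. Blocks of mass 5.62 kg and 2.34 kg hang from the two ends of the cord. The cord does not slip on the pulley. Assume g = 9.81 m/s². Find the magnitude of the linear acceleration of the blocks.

a ≈ 3.90 m/s²

I = ½MR² = (1/2)(0.565)(0.302)² = 0.02577 kg·m².
Heavier block: m₁g − T₁ = m₁a. Lighter block: T₂ − m₂g = m₂a.
Pulley: (T₁ − T₂)R = Iα = I(a/R), so T₁ − T₂ = (I/R²)a = (1/2)M_p a = 0.2825·a.
Adding the three: (m₁ − m₂)g = (m₁ + m₂ + 0.2825)a, so a = (5.62 − 2.34)(9.81)/(5.62 + 2.34 + 0.2825) = 3.904 m/s².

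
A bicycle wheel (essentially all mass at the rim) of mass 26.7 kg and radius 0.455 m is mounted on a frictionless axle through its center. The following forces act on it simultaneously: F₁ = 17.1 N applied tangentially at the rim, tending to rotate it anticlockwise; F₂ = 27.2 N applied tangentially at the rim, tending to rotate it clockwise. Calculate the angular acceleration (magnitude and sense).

α ≈ 0.831 rad/s², clockwise

I = MR² = (26.7)(0.455)² = 5.528 kg·m².
Taking anticlockwise as positive: τ₁ = +(17.1)(0.455) = +7.781 N·m; τ₂ = −(27.2)(0.455) = −12.38 N·m.
Net torque τ = -4.595 N·m.
α = τ/I = -4.595/5.528 = -0.8314 rad/s².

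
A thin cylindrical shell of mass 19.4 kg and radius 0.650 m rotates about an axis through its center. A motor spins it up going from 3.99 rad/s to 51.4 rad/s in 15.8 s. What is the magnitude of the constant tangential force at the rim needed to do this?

I = MR² = (19.4)(0.650)² = 8.197 kg·m².
α = Δω/Δt = (51.4 − 3.99)/15.8 = 3.001 rad/s².
The required torque is τ = Iα = (8.197)(3.001) = 24.59 N·m.
A tangential force at the rim gives τ = FR, so F = τ/R = 24.59/0.650 = 37.84 N.

F ≈ 37.8 N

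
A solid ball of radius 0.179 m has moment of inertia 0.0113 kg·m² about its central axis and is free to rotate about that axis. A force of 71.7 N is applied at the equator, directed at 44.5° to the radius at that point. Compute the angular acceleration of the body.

α ≈ 796 rad/s²

Only the tangential component produces torque: τ = F R sinθ = (71.7)(0.179) sin 44.5° = 8.996 N·m.
Newton's second law for rotation, τ = Iα, gives α = τ/I = 8.996/0.01130 = 796.1 rad/s².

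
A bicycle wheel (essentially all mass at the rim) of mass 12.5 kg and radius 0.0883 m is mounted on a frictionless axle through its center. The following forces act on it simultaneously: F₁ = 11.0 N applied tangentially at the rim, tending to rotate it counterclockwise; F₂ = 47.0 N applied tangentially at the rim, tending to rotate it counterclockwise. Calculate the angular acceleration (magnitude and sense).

α ≈ 52.5 rad/s², counterclockwise

I = MR² = (12.5)(0.0883)² = 0.09746 kg·m².
Taking counterclockwise as positive: τ₁ = +(11.0)(0.0883) = +0.9713 N·m; τ₂ = +(47.0)(0.0883) = +4.150 N·m.
Net torque τ = 5.121 N·m.
α = τ/I = 5.121/0.09746 = 52.55 rad/s².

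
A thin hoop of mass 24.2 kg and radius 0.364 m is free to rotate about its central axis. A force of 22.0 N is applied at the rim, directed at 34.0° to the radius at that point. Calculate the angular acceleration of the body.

I = MR² = (24.2)(0.364)² = 3.206 kg·m².
Only the tangential component produces torque: τ = F R sinθ = (22.0)(0.364) sin 34.0° = 4.478 N·m.
Newton's second law for rotation, τ = Iα, gives α = τ/I = 4.478/3.206 = 1.397 rad/s².

α ≈ 1.40 rad/s²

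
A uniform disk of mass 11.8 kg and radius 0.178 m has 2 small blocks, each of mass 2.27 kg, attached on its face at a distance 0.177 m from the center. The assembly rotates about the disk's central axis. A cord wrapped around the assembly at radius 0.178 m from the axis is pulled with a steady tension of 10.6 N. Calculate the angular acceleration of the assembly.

I_disk = ½MR² = ½(11.8)(0.178)² = 0.1869 kg·m².
I_blocks = 2·m·r² = 2(2.27)(0.177)² = 0.1422 kg·m².
Total I = 0.3292 kg·m².
τ = F r = (10.6)(0.178) = 1.887 N·m.
α = τ/I = 1.887/0.3292 = 5.732 rad/s².

α ≈ 5.73 rad/s²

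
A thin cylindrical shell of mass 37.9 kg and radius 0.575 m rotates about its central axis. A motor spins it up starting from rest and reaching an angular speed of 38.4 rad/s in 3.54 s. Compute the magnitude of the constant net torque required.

τ ≈ 136 N·m

I = MR² = (37.9)(0.575)² = 12.53 kg·m².
α = Δω/Δt = (38.4 − 0)/3.54 = 10.85 rad/s².
τ = Iα = (12.53)(10.85) = 135.9 N·m.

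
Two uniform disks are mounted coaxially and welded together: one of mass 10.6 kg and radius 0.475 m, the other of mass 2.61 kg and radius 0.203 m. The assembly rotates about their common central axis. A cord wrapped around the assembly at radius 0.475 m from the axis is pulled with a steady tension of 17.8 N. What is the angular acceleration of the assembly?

α ≈ 6.77 rad/s²

I = ½M₁R₁² + ½M₂R₂² = ½(10.6)(0.475)² + ½(2.61)(0.203)² = 1.250 kg·m².
τ = F r = (17.8)(0.475) = 8.455 N·m.
α = τ/I = 8.455/1.250 = 6.766 rad/s².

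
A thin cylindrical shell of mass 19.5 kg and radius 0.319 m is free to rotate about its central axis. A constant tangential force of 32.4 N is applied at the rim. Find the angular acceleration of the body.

α ≈ 5.21 rad/s²

I = MR² = (19.5)(0.319)² = 1.984 kg·m².
τ = F R = (32.4)(0.319) = 10.34 N·m.
Newton's second law for rotation, τ = Iα, gives α = τ/I = 10.34/1.984 = 5.209 rad/s².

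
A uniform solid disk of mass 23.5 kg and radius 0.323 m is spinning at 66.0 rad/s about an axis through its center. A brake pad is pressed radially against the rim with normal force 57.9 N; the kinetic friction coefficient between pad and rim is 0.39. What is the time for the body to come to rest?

I = ½MR² = (1/2)(23.5)(0.323)² = 1.226 kg·m².
Friction force f = μN = (0.39)(57.9) = 22.58 N at the rim; torque magnitude τ = fR = 7.294 N·m, opposing ω.
|α| = τ/I = 7.294/1.226 = 5.950 rad/s² (deceleration).
0 = ω₀ − |α|t ⇒ t = ω₀/|α| = 66.0/5.950 = 11.09 s.

t ≈ 11.1 s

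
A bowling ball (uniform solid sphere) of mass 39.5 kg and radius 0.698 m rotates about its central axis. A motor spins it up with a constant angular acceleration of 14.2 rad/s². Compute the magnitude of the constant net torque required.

I = (2/5)MR² = (2/5)(39.5)(0.698)² = 7.698 kg·m².
τ = Iα = (7.698)(14.20) = 109.3 N·m.

τ ≈ 109 N·m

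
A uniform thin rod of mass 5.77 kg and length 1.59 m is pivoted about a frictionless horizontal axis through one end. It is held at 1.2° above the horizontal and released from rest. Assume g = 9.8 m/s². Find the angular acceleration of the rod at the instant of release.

About the pivot, I = (1/3)ML² = (1/3)(5.77)(1.59)² = 4.862 kg·m².
The weight acts at the center, a distance L/2 = 0.7950 m from the pivot; τ = Mg(L/2) cos 1.2° = 44.94 N·m.
α = τ/I = 44.94/4.862 = 9.243 rad/s².

α ≈ 9.24 rad/s²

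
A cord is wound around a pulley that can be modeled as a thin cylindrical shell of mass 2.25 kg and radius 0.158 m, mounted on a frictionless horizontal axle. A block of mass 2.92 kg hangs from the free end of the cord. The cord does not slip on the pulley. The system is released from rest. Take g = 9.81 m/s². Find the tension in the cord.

I = MR² = (2.25)(0.158)² = 0.05617 kg·m².
Block: mg − T = ma. Pulley: TR = Iα. No-slip: a = αR, so T = (I/R²)a = 2.250·a.
Then mg = (m + 2.250)a, so a = (2.92)(9.81)/(2.92 + 2.250) = 5.541 m/s².
T = 2.250·a = 12.47 N.

T ≈ 12.5 N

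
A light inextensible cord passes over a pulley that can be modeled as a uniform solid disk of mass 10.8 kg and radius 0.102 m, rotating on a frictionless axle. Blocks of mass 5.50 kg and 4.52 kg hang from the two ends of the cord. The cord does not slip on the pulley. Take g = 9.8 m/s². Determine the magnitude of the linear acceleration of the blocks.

a ≈ 0.623 m/s²

I = ½MR² = (1/2)(10.8)(0.102)² = 0.05618 kg·m².
Heavier block: m₁g − T₁ = m₁a. Lighter block: T₂ − m₂g = m₂a.
Pulley: (T₁ − T₂)R = Iα = I(a/R), so T₁ − T₂ = (I/R²)a = (1/2)M_p a = 5.400·a.
Adding the three: (m₁ − m₂)g = (m₁ + m₂ + 5.400)a, so a = (5.50 − 4.52)(9.8)/(5.50 + 4.52 + 5.400) = 0.6228 m/s².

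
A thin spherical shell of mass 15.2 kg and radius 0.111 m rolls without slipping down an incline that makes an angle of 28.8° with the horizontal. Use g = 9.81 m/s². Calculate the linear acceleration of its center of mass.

a ≈ 2.84 m/s²

Translation along the incline: Mg sinθ − f = Ma.
Rotation about the center: fR = Iα with I = (2/3)MR². No-slip gives a = αR, so f = (I/R²)a = (2/3)M a.
Substituting: Mg sinθ = (1 + 0.6667)Ma, so a = g sinθ/(1 + 0.6667) = (9.81) sin 28.8° / 1.667 = 2.836 m/s².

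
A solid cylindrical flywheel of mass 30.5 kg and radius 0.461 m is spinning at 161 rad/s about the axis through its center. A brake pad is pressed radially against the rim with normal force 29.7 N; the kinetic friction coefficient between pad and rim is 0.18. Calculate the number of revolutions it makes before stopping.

≈ 2710 revolutions

I = ½MR² = (1/2)(30.5)(0.461)² = 3.241 kg·m².
Friction force f = μN = (0.18)(29.7) = 5.346 N at the rim; torque magnitude τ = fR = 2.465 N·m, opposing ω.
|α| = τ/I = 2.465/3.241 = 0.7604 rad/s² (deceleration).
ω² = ω₀² − 2|α|θ with ω = 0 ⇒ θ = ω₀²/(2|α|) = 17040 rad = 2713 rev.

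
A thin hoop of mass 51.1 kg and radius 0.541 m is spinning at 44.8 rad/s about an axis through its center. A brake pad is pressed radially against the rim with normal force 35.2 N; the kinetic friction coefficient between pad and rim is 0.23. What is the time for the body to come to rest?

I = MR² = (51.1)(0.541)² = 14.96 kg·m².
Friction force f = μN = (0.23)(35.2) = 8.096 N at the rim; torque magnitude τ = fR = 4.380 N·m, opposing ω.
|α| = τ/I = 4.380/14.96 = 0.2929 rad/s² (deceleration).
0 = ω₀ − |α|t ⇒ t = ω₀/|α| = 44.8/0.2929 = 153.0 s.

t ≈ 153 s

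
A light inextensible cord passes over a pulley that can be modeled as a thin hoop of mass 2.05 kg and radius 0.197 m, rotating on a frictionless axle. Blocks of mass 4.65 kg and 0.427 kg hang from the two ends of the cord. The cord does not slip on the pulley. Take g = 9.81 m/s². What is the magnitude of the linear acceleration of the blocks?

I = MR² = (2.05)(0.197)² = 0.07956 kg·m².
Heavier block: m₁g − T₁ = m₁a. Lighter block: T₂ − m₂g = m₂a.
Pulley: (T₁ − T₂)R = Iα = I(a/R), so T₁ − T₂ = (I/R²)a = 1·M_p a = 2.050·a.
Adding the three: (m₁ − m₂)g = (m₁ + m₂ + 2.050)a, so a = (4.65 − 0.427)(9.81)/(4.65 + 0.427 + 2.050) = 5.813 m/s².

a ≈ 5.81 m/s²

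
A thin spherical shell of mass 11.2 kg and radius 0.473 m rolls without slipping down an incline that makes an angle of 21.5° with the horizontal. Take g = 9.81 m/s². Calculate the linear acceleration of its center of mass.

a ≈ 2.16 m/s²

Translation along the incline: Mg sinθ − f = Ma.
Rotation about the center: fR = Iα with I = (2/3)MR². No-slip gives a = αR, so f = (I/R²)a = (2/3)M a.
Substituting: Mg sinθ = (1 + 0.6667)Ma, so a = g sinθ/(1 + 0.6667) = (9.81) sin 21.5° / 1.667 = 2.157 m/s².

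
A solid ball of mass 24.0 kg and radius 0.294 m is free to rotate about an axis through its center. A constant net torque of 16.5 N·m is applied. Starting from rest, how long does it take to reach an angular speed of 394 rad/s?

I = (2/5)MR² = (2/5)(24.0)(0.294)² = 0.8298 kg·m².
α = τ/I = 16.5/0.8298 = 19.88 rad/s².
ω = αt ⇒ t = ω/α = 394/19.88 = 19.81 s.

t ≈ 19.8 s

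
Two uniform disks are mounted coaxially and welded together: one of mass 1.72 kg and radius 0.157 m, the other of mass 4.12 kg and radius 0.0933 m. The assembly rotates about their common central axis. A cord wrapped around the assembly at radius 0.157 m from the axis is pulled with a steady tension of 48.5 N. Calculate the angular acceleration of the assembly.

α ≈ 195 rad/s²

I = ½M₁R₁² + ½M₂R₂² = ½(1.72)(0.157)² + ½(4.12)(0.0933)² = 0.03913 kg·m².
τ = F r = (48.5)(0.157) = 7.614 N·m.
α = τ/I = 7.614/0.03913 = 194.6 rad/s².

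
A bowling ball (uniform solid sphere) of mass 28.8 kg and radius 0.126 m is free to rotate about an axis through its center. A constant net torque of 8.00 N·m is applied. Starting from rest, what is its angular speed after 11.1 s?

I = (2/5)MR² = (2/5)(28.8)(0.126)² = 0.1829 kg·m².
α = τ/I = 8.00/0.1829 = 43.74 rad/s².
ω = ω₀ + αt = 0 + (43.74)(11.1) = 485.5 rad/s.

ω ≈ 486 rad/s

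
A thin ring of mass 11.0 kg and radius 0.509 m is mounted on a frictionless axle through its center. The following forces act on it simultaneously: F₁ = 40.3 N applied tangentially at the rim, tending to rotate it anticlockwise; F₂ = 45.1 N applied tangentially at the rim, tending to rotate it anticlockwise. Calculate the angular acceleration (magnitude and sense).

α ≈ 15.3 rad/s², anticlockwise

I = MR² = (11.0)(0.509)² = 2.850 kg·m².
Taking anticlockwise as positive: τ₁ = +(40.3)(0.509) = +20.51 N·m; τ₂ = +(45.1)(0.509) = +22.96 N·m.
Net torque τ = 43.47 N·m.
α = τ/I = 43.47/2.850 = 15.25 rad/s².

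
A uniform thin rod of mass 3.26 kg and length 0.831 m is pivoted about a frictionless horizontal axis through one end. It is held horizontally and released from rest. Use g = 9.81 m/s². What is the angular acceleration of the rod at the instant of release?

α ≈ 17.7 rad/s²

About the pivot, I = (1/3)ML² = (1/3)(3.26)(0.831)² = 0.7504 kg·m².
The weight acts at the center, a distance L/2 = 0.4155 m from the pivot; τ = Mg(L/2) = 13.29 N·m.
α = τ/I = 13.29/0.7504 = 17.71 rad/s².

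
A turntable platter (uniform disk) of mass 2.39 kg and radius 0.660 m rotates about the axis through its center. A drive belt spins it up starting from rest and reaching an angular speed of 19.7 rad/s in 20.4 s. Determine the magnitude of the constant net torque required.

I = ½MR² = (1/2)(2.39)(0.660)² = 0.5205 kg·m².
α = Δω/Δt = (19.7 − 0)/20.4 = 0.9657 rad/s².
τ = Iα = (0.5205)(0.9657) = 0.5027 N·m.

τ ≈ 0.503 N·m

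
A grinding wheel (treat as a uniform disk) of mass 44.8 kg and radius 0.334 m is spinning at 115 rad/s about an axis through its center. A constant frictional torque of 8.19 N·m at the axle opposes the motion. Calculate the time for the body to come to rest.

I = ½MR² = (1/2)(44.8)(0.334)² = 2.499 kg·m².
The net torque has magnitude 8.19 N·m, opposing ω.
|α| = τ/I = 8.190/2.499 = 3.278 rad/s² (deceleration).
0 = ω₀ − |α|t ⇒ t = ω₀/|α| = 115/3.278 = 35.09 s.

t ≈ 35.1 s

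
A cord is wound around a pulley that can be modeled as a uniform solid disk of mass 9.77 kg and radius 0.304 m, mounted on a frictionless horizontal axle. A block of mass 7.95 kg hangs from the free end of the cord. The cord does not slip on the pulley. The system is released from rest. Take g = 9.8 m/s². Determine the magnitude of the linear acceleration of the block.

I = ½MR² = (1/2)(9.77)(0.304)² = 0.4515 kg·m².
Block: mg − T = ma. Pulley: TR = Iα. No-slip: a = αR, so T = (I/R²)a = 4.885·a.
Then mg = (m + 4.885)a, so a = (7.95)(9.8)/(7.95 + 4.885) = 6.070 m/s².

a ≈ 6.07 m/s²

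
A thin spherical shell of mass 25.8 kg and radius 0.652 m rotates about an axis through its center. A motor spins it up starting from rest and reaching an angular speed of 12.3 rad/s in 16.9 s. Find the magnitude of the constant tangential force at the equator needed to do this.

I = (2/3)MR² = (2/3)(25.8)(0.652)² = 7.312 kg·m².
α = Δω/Δt = (12.3 − 0)/16.9 = 0.7278 rad/s².
The required torque is τ = Iα = (7.312)(0.7278) = 5.322 N·m.
A tangential force at the equator gives τ = FR, so F = τ/R = 5.322/0.652 = 8.162 N.

F ≈ 8.16 N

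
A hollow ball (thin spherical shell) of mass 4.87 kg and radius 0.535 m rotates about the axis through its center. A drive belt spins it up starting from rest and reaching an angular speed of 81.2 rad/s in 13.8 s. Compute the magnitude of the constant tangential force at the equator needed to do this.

F ≈ 10.2 N

I = (2/3)MR² = (2/3)(4.87)(0.535)² = 0.9293 kg·m².
α = Δω/Δt = (81.2 − 0)/13.8 = 5.884 rad/s².
The required torque is τ = Iα = (0.9293)(5.884) = 5.468 N·m.
A tangential force at the equator gives τ = FR, so F = τ/R = 5.468/0.535 = 10.22 N.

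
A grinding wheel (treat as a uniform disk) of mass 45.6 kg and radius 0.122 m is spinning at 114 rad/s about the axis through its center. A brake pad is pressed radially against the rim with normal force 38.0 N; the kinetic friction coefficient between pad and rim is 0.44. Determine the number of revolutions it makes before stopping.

I = ½MR² = (1/2)(45.6)(0.122)² = 0.3394 kg·m².
Friction force f = μN = (0.44)(38.0) = 16.72 N at the rim; torque magnitude τ = fR = 2.040 N·m, opposing ω.
|α| = τ/I = 2.040/0.3394 = 6.011 rad/s² (deceleration).
ω² = ω₀² − 2|α|θ with ω = 0 ⇒ θ = ω₀²/(2|α|) = 1081 rad = 172.1 rev.

≈ 172 revolutions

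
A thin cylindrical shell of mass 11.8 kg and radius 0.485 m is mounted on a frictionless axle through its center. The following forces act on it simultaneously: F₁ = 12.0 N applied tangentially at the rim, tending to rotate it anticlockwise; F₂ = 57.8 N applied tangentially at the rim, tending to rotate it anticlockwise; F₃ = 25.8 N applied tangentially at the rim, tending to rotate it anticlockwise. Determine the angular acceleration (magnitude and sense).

I = MR² = (11.8)(0.485)² = 2.776 kg·m².
Taking anticlockwise as positive: τ₁ = +(12.0)(0.485) = +5.820 N·m; τ₂ = +(57.8)(0.485) = +28.03 N·m; τ₃ = +(25.8)(0.485) = +12.51 N·m.
Net torque τ = 46.37 N·m.
α = τ/I = 46.37/2.776 = 16.70 rad/s².

α ≈ 16.7 rad/s², anticlockwise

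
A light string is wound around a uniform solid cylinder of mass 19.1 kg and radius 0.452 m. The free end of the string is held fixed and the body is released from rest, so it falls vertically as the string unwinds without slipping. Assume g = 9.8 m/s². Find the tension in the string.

Translation: Mg − T = Ma. Rotation about the center: TR = Iα with I = ½MR².
With a = αR: T = (I/R²)a = (1/2)M a, so Mg = (1 + 0.5000)Ma.
a = g/(1 + 0.5000) = 9.8/1.500 = 6.533 m/s².
T = 0.5000·M·a = (0.5000)(19.1)(6.533) = 62.39 N.

T ≈ 62.4 N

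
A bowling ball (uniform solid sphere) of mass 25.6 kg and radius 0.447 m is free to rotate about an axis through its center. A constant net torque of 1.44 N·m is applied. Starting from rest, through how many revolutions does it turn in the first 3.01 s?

I = (2/5)MR² = (2/5)(25.6)(0.447)² = 2.046 kg·m².
α = τ/I = 1.44/2.046 = 0.7038 rad/s².
θ = ½αt² = ½(0.7038)(3.01)² = 3.188 rad.
Revolutions = θ/(2π) = 0.5074.

≈ 0.507 revolutions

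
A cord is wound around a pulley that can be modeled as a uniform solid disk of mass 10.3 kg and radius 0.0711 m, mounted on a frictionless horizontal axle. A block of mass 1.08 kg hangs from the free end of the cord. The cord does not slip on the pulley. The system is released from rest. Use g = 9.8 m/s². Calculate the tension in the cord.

I = ½MR² = (1/2)(10.3)(0.0711)² = 0.02603 kg·m².
Block: mg − T = ma. Pulley: TR = Iα. No-slip: a = αR, so T = (I/R²)a = 5.150·a.
Then mg = (m + 5.150)a, so a = (1.08)(9.8)/(1.08 + 5.150) = 1.699 m/s².
T = 5.150·a = 8.749 N.

T ≈ 8.75 N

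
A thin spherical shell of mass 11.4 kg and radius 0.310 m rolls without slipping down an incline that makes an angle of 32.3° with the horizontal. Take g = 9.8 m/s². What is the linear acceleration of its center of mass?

Translation along the incline: Mg sinθ − f = Ma.
Rotation about the center: fR = Iα with I = (2/3)MR². No-slip gives a = αR, so f = (I/R²)a = (2/3)M a.
Substituting: Mg sinθ = (1 + 0.6667)Ma, so a = g sinθ/(1 + 0.6667) = (9.8) sin 32.3° / 1.667 = 3.142 m/s².

a ≈ 3.14 m/s²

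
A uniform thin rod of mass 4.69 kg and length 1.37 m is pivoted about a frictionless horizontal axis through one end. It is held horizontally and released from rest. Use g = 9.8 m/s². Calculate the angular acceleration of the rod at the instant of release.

α ≈ 10.7 rad/s²

About the pivot, I = (1/3)ML² = (1/3)(4.69)(1.37)² = 2.934 kg·m².
The weight acts at the center, a distance L/2 = 0.6850 m from the pivot; τ = Mg(L/2) = 31.48 N·m.
α = τ/I = 31.48/2.934 = 10.73 rad/s².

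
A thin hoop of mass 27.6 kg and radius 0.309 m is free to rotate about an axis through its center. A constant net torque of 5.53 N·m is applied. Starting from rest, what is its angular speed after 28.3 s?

I = MR² = (27.6)(0.309)² = 2.635 kg·m².
α = τ/I = 5.53/2.635 = 2.098 rad/s².
ω = ω₀ + αt = 0 + (2.098)(28.3) = 59.39 rad/s.

ω ≈ 59.4 rad/s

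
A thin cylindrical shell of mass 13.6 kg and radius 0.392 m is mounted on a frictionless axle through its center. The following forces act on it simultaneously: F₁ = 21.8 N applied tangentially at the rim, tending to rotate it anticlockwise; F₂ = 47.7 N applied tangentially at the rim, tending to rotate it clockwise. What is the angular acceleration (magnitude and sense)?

I = MR² = (13.6)(0.392)² = 2.090 kg·m².
Taking anticlockwise as positive: τ₁ = +(21.8)(0.392) = +8.546 N·m; τ₂ = −(47.7)(0.392) = −18.70 N·m.
Net torque τ = -10.15 N·m.
α = τ/I = -10.15/2.090 = -4.858 rad/s².

α ≈ 4.86 rad/s², clockwise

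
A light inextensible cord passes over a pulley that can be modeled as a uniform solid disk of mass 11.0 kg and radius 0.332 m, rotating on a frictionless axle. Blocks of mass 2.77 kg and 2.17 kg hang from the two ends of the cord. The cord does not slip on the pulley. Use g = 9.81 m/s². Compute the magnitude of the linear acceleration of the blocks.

I = ½MR² = (1/2)(11.0)(0.332)² = 0.6062 kg·m².
Heavier block: m₁g − T₁ = m₁a. Lighter block: T₂ − m₂g = m₂a.
Pulley: (T₁ − T₂)R = Iα = I(a/R), so T₁ − T₂ = (I/R²)a = (1/2)M_p a = 5.500·a.
Adding the three: (m₁ − m₂)g = (m₁ + m₂ + 5.500)a, so a = (2.77 − 2.17)(9.81)/(2.77 + 2.17 + 5.500) = 0.5638 m/s².

a ≈ 0.564 m/s²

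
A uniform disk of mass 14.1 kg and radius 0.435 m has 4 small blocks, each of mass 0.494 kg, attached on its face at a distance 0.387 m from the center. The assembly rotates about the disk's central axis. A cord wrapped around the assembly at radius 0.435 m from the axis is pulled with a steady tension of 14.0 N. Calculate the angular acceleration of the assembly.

α ≈ 3.74 rad/s²

I_disk = ½MR² = ½(14.1)(0.435)² = 1.334 kg·m².
I_blocks = 4·m·r² = 4(0.494)(0.387)² = 0.2959 kg·m².
Total I = 1.630 kg·m².
τ = F r = (14.0)(0.435) = 6.090 N·m.
α = τ/I = 6.090/1.630 = 3.736 rad/s².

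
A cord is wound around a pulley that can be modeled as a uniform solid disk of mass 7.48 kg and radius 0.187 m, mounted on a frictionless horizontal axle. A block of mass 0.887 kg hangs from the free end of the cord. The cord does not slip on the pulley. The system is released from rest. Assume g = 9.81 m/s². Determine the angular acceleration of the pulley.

I = ½MR² = (1/2)(7.48)(0.187)² = 0.1308 kg·m².
Block: mg − T = ma. Pulley: TR = Iα. No-slip: a = αR, so T = (I/R²)a = 3.740·a.
Then mg = (m + 3.740)a, so a = (0.887)(9.81)/(0.887 + 3.740) = 1.881 m/s².
α = a/R = 1.881/0.187 = 10.06 rad/s².

α ≈ 10.1 rad/s²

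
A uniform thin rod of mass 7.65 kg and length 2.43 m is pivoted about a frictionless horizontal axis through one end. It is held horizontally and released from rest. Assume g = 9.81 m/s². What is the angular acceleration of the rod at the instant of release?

About the pivot, I = (1/3)ML² = (1/3)(7.65)(2.43)² = 15.06 kg·m².
The weight acts at the center, a distance L/2 = 1.215 m from the pivot; τ = Mg(L/2) = 91.18 N·m.
α = τ/I = 91.18/15.06 = 6.056 rad/s².

α ≈ 6.06 rad/s²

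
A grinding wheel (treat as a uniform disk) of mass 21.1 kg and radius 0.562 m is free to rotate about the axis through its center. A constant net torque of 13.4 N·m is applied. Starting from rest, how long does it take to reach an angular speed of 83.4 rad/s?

I = ½MR² = (1/2)(21.1)(0.562)² = 3.332 kg·m².
α = τ/I = 13.4/3.332 = 4.021 rad/s².
ω = αt ⇒ t = ω/α = 83.4/4.021 = 20.74 s.

t ≈ 20.7 s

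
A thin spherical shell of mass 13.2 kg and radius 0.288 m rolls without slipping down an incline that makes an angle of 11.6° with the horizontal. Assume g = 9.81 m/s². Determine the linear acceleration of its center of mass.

Translation along the incline: Mg sinθ − f = Ma.
Rotation about the center: fR = Iα with I = (2/3)MR². No-slip gives a = αR, so f = (I/R²)a = (2/3)M a.
Substituting: Mg sinθ = (1 + 0.6667)Ma, so a = g sinθ/(1 + 0.6667) = (9.81) sin 11.6° / 1.667 = 1.184 m/s².

a ≈ 1.18 m/s²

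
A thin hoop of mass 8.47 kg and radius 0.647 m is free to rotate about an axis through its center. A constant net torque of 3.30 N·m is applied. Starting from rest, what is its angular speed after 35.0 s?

I = MR² = (8.47)(0.647)² = 3.546 kg·m².
α = τ/I = 3.30/3.546 = 0.9307 rad/s².
ω = ω₀ + αt = 0 + (0.9307)(35.0) = 32.58 rad/s.

ω ≈ 32.6 rad/s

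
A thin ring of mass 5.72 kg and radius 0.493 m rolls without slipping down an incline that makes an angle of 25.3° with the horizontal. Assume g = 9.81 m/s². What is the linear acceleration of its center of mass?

a ≈ 2.10 m/s²

Translation along the incline: Mg sinθ − f = Ma.
Rotation about the center: fR = Iα with I = MR². No-slip gives a = αR, so f = (I/R²)a = M a.
Substituting: Mg sinθ = (1 + 1.000)Ma, so a = g sinθ/(1 + 1.000) = (9.81) sin 25.3° / 2.000 = 2.096 m/s².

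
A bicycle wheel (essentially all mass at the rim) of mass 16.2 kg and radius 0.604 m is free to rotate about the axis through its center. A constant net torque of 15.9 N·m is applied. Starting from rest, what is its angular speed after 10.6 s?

I = MR² = (16.2)(0.604)² = 5.910 kg·m².
α = τ/I = 15.9/5.910 = 2.690 rad/s².
ω = ω₀ + αt = 0 + (2.690)(10.6) = 28.52 rad/s.

ω ≈ 28.5 rad/s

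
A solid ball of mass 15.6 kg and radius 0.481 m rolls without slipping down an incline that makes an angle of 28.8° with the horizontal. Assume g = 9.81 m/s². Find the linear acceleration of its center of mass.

a ≈ 3.38 m/s²

Translation along the incline: Mg sinθ − f = Ma.
Rotation about the center: fR = Iα with I = (2/5)MR². No-slip gives a = αR, so f = (I/R²)a = (2/5)M a.
Substituting: Mg sinθ = (1 + 0.4000)Ma, so a = g sinθ/(1 + 0.4000) = (9.81) sin 28.8° / 1.400 = 3.376 m/s².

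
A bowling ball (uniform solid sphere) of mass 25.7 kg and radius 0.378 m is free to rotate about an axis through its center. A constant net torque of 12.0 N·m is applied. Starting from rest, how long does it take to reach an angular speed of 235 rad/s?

I = (2/5)MR² = (2/5)(25.7)(0.378)² = 1.469 kg·m².
α = τ/I = 12.0/1.469 = 8.170 rad/s².
ω = αt ⇒ t = ω/α = 235/8.170 = 28.76 s.

t ≈ 28.8 s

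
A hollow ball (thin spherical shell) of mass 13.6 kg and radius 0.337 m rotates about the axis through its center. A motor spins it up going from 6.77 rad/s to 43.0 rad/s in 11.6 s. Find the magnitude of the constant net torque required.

I = (2/3)MR² = (2/3)(13.6)(0.337)² = 1.030 kg·m².
α = Δω/Δt = (43.0 − 6.77)/11.6 = 3.123 rad/s².
τ = Iα = (1.030)(3.123) = 3.216 N·m.

τ ≈ 3.22 N·m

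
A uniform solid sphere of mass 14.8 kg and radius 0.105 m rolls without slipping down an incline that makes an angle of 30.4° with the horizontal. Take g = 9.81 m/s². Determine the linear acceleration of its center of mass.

Translation along the incline: Mg sinθ − f = Ma.
Rotation about the center: fR = Iα with I = (2/5)MR². No-slip gives a = αR, so f = (I/R²)a = (2/5)M a.
Substituting: Mg sinθ = (1 + 0.4000)Ma, so a = g sinθ/(1 + 0.4000) = (9.81) sin 30.4° / 1.400 = 3.546 m/s².

a ≈ 3.55 m/s²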